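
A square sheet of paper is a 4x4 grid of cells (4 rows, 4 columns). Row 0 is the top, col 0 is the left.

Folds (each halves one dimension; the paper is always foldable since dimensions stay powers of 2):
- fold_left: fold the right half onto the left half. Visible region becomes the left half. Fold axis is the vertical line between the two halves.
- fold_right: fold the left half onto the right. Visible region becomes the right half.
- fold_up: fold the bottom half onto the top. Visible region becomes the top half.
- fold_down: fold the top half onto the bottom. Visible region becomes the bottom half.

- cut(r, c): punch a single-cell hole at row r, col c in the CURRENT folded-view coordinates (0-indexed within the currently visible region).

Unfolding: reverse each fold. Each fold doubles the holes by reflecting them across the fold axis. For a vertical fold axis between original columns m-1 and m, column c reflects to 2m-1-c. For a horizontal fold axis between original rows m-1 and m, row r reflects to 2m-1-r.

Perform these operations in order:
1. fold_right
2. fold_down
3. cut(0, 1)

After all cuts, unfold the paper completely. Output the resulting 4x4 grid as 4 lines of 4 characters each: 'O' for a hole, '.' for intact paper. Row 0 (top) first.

Answer: ....
O..O
O..O
....

Derivation:
Op 1 fold_right: fold axis v@2; visible region now rows[0,4) x cols[2,4) = 4x2
Op 2 fold_down: fold axis h@2; visible region now rows[2,4) x cols[2,4) = 2x2
Op 3 cut(0, 1): punch at orig (2,3); cuts so far [(2, 3)]; region rows[2,4) x cols[2,4) = 2x2
Unfold 1 (reflect across h@2): 2 holes -> [(1, 3), (2, 3)]
Unfold 2 (reflect across v@2): 4 holes -> [(1, 0), (1, 3), (2, 0), (2, 3)]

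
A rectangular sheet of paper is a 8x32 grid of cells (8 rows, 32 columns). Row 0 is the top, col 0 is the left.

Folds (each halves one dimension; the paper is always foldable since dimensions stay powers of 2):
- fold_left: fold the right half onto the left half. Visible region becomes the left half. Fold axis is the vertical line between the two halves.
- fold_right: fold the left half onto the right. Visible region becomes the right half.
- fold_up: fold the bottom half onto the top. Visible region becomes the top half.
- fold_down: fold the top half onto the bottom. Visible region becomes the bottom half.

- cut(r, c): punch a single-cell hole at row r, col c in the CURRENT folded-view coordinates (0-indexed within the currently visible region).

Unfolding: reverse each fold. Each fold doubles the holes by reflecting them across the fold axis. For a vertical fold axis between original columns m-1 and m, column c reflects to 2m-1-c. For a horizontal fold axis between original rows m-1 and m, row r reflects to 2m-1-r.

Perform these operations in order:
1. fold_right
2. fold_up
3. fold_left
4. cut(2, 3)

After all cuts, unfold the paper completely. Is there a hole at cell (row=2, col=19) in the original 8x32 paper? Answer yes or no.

Op 1 fold_right: fold axis v@16; visible region now rows[0,8) x cols[16,32) = 8x16
Op 2 fold_up: fold axis h@4; visible region now rows[0,4) x cols[16,32) = 4x16
Op 3 fold_left: fold axis v@24; visible region now rows[0,4) x cols[16,24) = 4x8
Op 4 cut(2, 3): punch at orig (2,19); cuts so far [(2, 19)]; region rows[0,4) x cols[16,24) = 4x8
Unfold 1 (reflect across v@24): 2 holes -> [(2, 19), (2, 28)]
Unfold 2 (reflect across h@4): 4 holes -> [(2, 19), (2, 28), (5, 19), (5, 28)]
Unfold 3 (reflect across v@16): 8 holes -> [(2, 3), (2, 12), (2, 19), (2, 28), (5, 3), (5, 12), (5, 19), (5, 28)]
Holes: [(2, 3), (2, 12), (2, 19), (2, 28), (5, 3), (5, 12), (5, 19), (5, 28)]

Answer: yes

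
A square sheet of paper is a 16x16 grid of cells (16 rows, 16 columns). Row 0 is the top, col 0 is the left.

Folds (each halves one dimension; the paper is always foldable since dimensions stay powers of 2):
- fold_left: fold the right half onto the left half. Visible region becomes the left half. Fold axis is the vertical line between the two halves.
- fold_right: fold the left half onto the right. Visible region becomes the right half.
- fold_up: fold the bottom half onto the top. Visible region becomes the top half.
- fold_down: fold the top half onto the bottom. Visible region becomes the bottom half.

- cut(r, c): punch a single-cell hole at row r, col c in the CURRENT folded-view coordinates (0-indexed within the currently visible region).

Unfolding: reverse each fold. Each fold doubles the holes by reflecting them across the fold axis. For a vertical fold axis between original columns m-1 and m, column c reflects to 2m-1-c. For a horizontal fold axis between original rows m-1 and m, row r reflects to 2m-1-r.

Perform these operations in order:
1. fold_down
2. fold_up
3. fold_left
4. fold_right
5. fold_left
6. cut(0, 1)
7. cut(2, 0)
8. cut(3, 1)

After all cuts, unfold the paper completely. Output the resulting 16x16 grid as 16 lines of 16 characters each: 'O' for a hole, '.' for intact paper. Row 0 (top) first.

Answer: .OO..OO..OO..OO.
................
O..OO..OO..OO..O
.OO..OO..OO..OO.
.OO..OO..OO..OO.
O..OO..OO..OO..O
................
.OO..OO..OO..OO.
.OO..OO..OO..OO.
................
O..OO..OO..OO..O
.OO..OO..OO..OO.
.OO..OO..OO..OO.
O..OO..OO..OO..O
................
.OO..OO..OO..OO.

Derivation:
Op 1 fold_down: fold axis h@8; visible region now rows[8,16) x cols[0,16) = 8x16
Op 2 fold_up: fold axis h@12; visible region now rows[8,12) x cols[0,16) = 4x16
Op 3 fold_left: fold axis v@8; visible region now rows[8,12) x cols[0,8) = 4x8
Op 4 fold_right: fold axis v@4; visible region now rows[8,12) x cols[4,8) = 4x4
Op 5 fold_left: fold axis v@6; visible region now rows[8,12) x cols[4,6) = 4x2
Op 6 cut(0, 1): punch at orig (8,5); cuts so far [(8, 5)]; region rows[8,12) x cols[4,6) = 4x2
Op 7 cut(2, 0): punch at orig (10,4); cuts so far [(8, 5), (10, 4)]; region rows[8,12) x cols[4,6) = 4x2
Op 8 cut(3, 1): punch at orig (11,5); cuts so far [(8, 5), (10, 4), (11, 5)]; region rows[8,12) x cols[4,6) = 4x2
Unfold 1 (reflect across v@6): 6 holes -> [(8, 5), (8, 6), (10, 4), (10, 7), (11, 5), (11, 6)]
Unfold 2 (reflect across v@4): 12 holes -> [(8, 1), (8, 2), (8, 5), (8, 6), (10, 0), (10, 3), (10, 4), (10, 7), (11, 1), (11, 2), (11, 5), (11, 6)]
Unfold 3 (reflect across v@8): 24 holes -> [(8, 1), (8, 2), (8, 5), (8, 6), (8, 9), (8, 10), (8, 13), (8, 14), (10, 0), (10, 3), (10, 4), (10, 7), (10, 8), (10, 11), (10, 12), (10, 15), (11, 1), (11, 2), (11, 5), (11, 6), (11, 9), (11, 10), (11, 13), (11, 14)]
Unfold 4 (reflect across h@12): 48 holes -> [(8, 1), (8, 2), (8, 5), (8, 6), (8, 9), (8, 10), (8, 13), (8, 14), (10, 0), (10, 3), (10, 4), (10, 7), (10, 8), (10, 11), (10, 12), (10, 15), (11, 1), (11, 2), (11, 5), (11, 6), (11, 9), (11, 10), (11, 13), (11, 14), (12, 1), (12, 2), (12, 5), (12, 6), (12, 9), (12, 10), (12, 13), (12, 14), (13, 0), (13, 3), (13, 4), (13, 7), (13, 8), (13, 11), (13, 12), (13, 15), (15, 1), (15, 2), (15, 5), (15, 6), (15, 9), (15, 10), (15, 13), (15, 14)]
Unfold 5 (reflect across h@8): 96 holes -> [(0, 1), (0, 2), (0, 5), (0, 6), (0, 9), (0, 10), (0, 13), (0, 14), (2, 0), (2, 3), (2, 4), (2, 7), (2, 8), (2, 11), (2, 12), (2, 15), (3, 1), (3, 2), (3, 5), (3, 6), (3, 9), (3, 10), (3, 13), (3, 14), (4, 1), (4, 2), (4, 5), (4, 6), (4, 9), (4, 10), (4, 13), (4, 14), (5, 0), (5, 3), (5, 4), (5, 7), (5, 8), (5, 11), (5, 12), (5, 15), (7, 1), (7, 2), (7, 5), (7, 6), (7, 9), (7, 10), (7, 13), (7, 14), (8, 1), (8, 2), (8, 5), (8, 6), (8, 9), (8, 10), (8, 13), (8, 14), (10, 0), (10, 3), (10, 4), (10, 7), (10, 8), (10, 11), (10, 12), (10, 15), (11, 1), (11, 2), (11, 5), (11, 6), (11, 9), (11, 10), (11, 13), (11, 14), (12, 1), (12, 2), (12, 5), (12, 6), (12, 9), (12, 10), (12, 13), (12, 14), (13, 0), (13, 3), (13, 4), (13, 7), (13, 8), (13, 11), (13, 12), (13, 15), (15, 1), (15, 2), (15, 5), (15, 6), (15, 9), (15, 10), (15, 13), (15, 14)]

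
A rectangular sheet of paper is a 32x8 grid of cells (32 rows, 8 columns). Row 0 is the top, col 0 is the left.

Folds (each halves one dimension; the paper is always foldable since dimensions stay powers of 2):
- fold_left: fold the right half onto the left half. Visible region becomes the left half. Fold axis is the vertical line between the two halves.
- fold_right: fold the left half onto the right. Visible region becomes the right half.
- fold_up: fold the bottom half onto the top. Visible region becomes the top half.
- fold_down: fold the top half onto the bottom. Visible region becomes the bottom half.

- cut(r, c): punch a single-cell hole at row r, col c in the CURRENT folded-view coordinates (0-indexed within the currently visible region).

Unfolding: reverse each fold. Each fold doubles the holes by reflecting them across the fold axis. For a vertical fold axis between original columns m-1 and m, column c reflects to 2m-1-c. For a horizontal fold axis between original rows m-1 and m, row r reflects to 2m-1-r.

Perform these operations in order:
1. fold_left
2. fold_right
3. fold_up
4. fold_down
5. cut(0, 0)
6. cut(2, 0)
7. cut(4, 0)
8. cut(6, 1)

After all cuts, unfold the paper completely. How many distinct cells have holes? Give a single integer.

Answer: 64

Derivation:
Op 1 fold_left: fold axis v@4; visible region now rows[0,32) x cols[0,4) = 32x4
Op 2 fold_right: fold axis v@2; visible region now rows[0,32) x cols[2,4) = 32x2
Op 3 fold_up: fold axis h@16; visible region now rows[0,16) x cols[2,4) = 16x2
Op 4 fold_down: fold axis h@8; visible region now rows[8,16) x cols[2,4) = 8x2
Op 5 cut(0, 0): punch at orig (8,2); cuts so far [(8, 2)]; region rows[8,16) x cols[2,4) = 8x2
Op 6 cut(2, 0): punch at orig (10,2); cuts so far [(8, 2), (10, 2)]; region rows[8,16) x cols[2,4) = 8x2
Op 7 cut(4, 0): punch at orig (12,2); cuts so far [(8, 2), (10, 2), (12, 2)]; region rows[8,16) x cols[2,4) = 8x2
Op 8 cut(6, 1): punch at orig (14,3); cuts so far [(8, 2), (10, 2), (12, 2), (14, 3)]; region rows[8,16) x cols[2,4) = 8x2
Unfold 1 (reflect across h@8): 8 holes -> [(1, 3), (3, 2), (5, 2), (7, 2), (8, 2), (10, 2), (12, 2), (14, 3)]
Unfold 2 (reflect across h@16): 16 holes -> [(1, 3), (3, 2), (5, 2), (7, 2), (8, 2), (10, 2), (12, 2), (14, 3), (17, 3), (19, 2), (21, 2), (23, 2), (24, 2), (26, 2), (28, 2), (30, 3)]
Unfold 3 (reflect across v@2): 32 holes -> [(1, 0), (1, 3), (3, 1), (3, 2), (5, 1), (5, 2), (7, 1), (7, 2), (8, 1), (8, 2), (10, 1), (10, 2), (12, 1), (12, 2), (14, 0), (14, 3), (17, 0), (17, 3), (19, 1), (19, 2), (21, 1), (21, 2), (23, 1), (23, 2), (24, 1), (24, 2), (26, 1), (26, 2), (28, 1), (28, 2), (30, 0), (30, 3)]
Unfold 4 (reflect across v@4): 64 holes -> [(1, 0), (1, 3), (1, 4), (1, 7), (3, 1), (3, 2), (3, 5), (3, 6), (5, 1), (5, 2), (5, 5), (5, 6), (7, 1), (7, 2), (7, 5), (7, 6), (8, 1), (8, 2), (8, 5), (8, 6), (10, 1), (10, 2), (10, 5), (10, 6), (12, 1), (12, 2), (12, 5), (12, 6), (14, 0), (14, 3), (14, 4), (14, 7), (17, 0), (17, 3), (17, 4), (17, 7), (19, 1), (19, 2), (19, 5), (19, 6), (21, 1), (21, 2), (21, 5), (21, 6), (23, 1), (23, 2), (23, 5), (23, 6), (24, 1), (24, 2), (24, 5), (24, 6), (26, 1), (26, 2), (26, 5), (26, 6), (28, 1), (28, 2), (28, 5), (28, 6), (30, 0), (30, 3), (30, 4), (30, 7)]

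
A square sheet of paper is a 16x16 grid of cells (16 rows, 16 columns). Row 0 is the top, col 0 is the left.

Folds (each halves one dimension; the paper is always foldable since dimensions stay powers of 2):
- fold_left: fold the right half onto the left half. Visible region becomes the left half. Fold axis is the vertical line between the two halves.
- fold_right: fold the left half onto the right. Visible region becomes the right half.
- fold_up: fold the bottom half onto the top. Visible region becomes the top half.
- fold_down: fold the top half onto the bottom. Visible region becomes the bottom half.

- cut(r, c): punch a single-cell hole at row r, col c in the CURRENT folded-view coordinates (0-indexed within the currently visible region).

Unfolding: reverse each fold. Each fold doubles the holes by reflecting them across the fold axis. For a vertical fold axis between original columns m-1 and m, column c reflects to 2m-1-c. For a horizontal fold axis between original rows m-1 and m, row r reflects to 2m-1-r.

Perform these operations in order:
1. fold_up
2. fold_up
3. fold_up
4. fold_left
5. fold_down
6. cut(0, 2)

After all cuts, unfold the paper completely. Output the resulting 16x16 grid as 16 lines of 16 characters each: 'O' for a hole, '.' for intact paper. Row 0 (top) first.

Answer: ..O..........O..
..O..........O..
..O..........O..
..O..........O..
..O..........O..
..O..........O..
..O..........O..
..O..........O..
..O..........O..
..O..........O..
..O..........O..
..O..........O..
..O..........O..
..O..........O..
..O..........O..
..O..........O..

Derivation:
Op 1 fold_up: fold axis h@8; visible region now rows[0,8) x cols[0,16) = 8x16
Op 2 fold_up: fold axis h@4; visible region now rows[0,4) x cols[0,16) = 4x16
Op 3 fold_up: fold axis h@2; visible region now rows[0,2) x cols[0,16) = 2x16
Op 4 fold_left: fold axis v@8; visible region now rows[0,2) x cols[0,8) = 2x8
Op 5 fold_down: fold axis h@1; visible region now rows[1,2) x cols[0,8) = 1x8
Op 6 cut(0, 2): punch at orig (1,2); cuts so far [(1, 2)]; region rows[1,2) x cols[0,8) = 1x8
Unfold 1 (reflect across h@1): 2 holes -> [(0, 2), (1, 2)]
Unfold 2 (reflect across v@8): 4 holes -> [(0, 2), (0, 13), (1, 2), (1, 13)]
Unfold 3 (reflect across h@2): 8 holes -> [(0, 2), (0, 13), (1, 2), (1, 13), (2, 2), (2, 13), (3, 2), (3, 13)]
Unfold 4 (reflect across h@4): 16 holes -> [(0, 2), (0, 13), (1, 2), (1, 13), (2, 2), (2, 13), (3, 2), (3, 13), (4, 2), (4, 13), (5, 2), (5, 13), (6, 2), (6, 13), (7, 2), (7, 13)]
Unfold 5 (reflect across h@8): 32 holes -> [(0, 2), (0, 13), (1, 2), (1, 13), (2, 2), (2, 13), (3, 2), (3, 13), (4, 2), (4, 13), (5, 2), (5, 13), (6, 2), (6, 13), (7, 2), (7, 13), (8, 2), (8, 13), (9, 2), (9, 13), (10, 2), (10, 13), (11, 2), (11, 13), (12, 2), (12, 13), (13, 2), (13, 13), (14, 2), (14, 13), (15, 2), (15, 13)]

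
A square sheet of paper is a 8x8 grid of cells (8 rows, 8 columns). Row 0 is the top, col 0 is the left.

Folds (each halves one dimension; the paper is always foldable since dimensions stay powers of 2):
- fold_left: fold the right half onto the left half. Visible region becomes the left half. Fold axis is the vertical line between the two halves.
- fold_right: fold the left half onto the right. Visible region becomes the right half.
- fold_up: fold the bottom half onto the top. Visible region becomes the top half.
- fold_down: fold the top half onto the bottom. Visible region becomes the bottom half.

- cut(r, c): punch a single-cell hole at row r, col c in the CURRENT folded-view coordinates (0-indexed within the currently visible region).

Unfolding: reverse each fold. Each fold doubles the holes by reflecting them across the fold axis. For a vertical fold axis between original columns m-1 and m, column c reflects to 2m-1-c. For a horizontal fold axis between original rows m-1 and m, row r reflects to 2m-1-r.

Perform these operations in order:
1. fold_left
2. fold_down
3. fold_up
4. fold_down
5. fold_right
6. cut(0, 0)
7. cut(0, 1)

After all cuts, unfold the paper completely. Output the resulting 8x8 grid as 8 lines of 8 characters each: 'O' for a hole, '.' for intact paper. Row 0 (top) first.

Op 1 fold_left: fold axis v@4; visible region now rows[0,8) x cols[0,4) = 8x4
Op 2 fold_down: fold axis h@4; visible region now rows[4,8) x cols[0,4) = 4x4
Op 3 fold_up: fold axis h@6; visible region now rows[4,6) x cols[0,4) = 2x4
Op 4 fold_down: fold axis h@5; visible region now rows[5,6) x cols[0,4) = 1x4
Op 5 fold_right: fold axis v@2; visible region now rows[5,6) x cols[2,4) = 1x2
Op 6 cut(0, 0): punch at orig (5,2); cuts so far [(5, 2)]; region rows[5,6) x cols[2,4) = 1x2
Op 7 cut(0, 1): punch at orig (5,3); cuts so far [(5, 2), (5, 3)]; region rows[5,6) x cols[2,4) = 1x2
Unfold 1 (reflect across v@2): 4 holes -> [(5, 0), (5, 1), (5, 2), (5, 3)]
Unfold 2 (reflect across h@5): 8 holes -> [(4, 0), (4, 1), (4, 2), (4, 3), (5, 0), (5, 1), (5, 2), (5, 3)]
Unfold 3 (reflect across h@6): 16 holes -> [(4, 0), (4, 1), (4, 2), (4, 3), (5, 0), (5, 1), (5, 2), (5, 3), (6, 0), (6, 1), (6, 2), (6, 3), (7, 0), (7, 1), (7, 2), (7, 3)]
Unfold 4 (reflect across h@4): 32 holes -> [(0, 0), (0, 1), (0, 2), (0, 3), (1, 0), (1, 1), (1, 2), (1, 3), (2, 0), (2, 1), (2, 2), (2, 3), (3, 0), (3, 1), (3, 2), (3, 3), (4, 0), (4, 1), (4, 2), (4, 3), (5, 0), (5, 1), (5, 2), (5, 3), (6, 0), (6, 1), (6, 2), (6, 3), (7, 0), (7, 1), (7, 2), (7, 3)]
Unfold 5 (reflect across v@4): 64 holes -> [(0, 0), (0, 1), (0, 2), (0, 3), (0, 4), (0, 5), (0, 6), (0, 7), (1, 0), (1, 1), (1, 2), (1, 3), (1, 4), (1, 5), (1, 6), (1, 7), (2, 0), (2, 1), (2, 2), (2, 3), (2, 4), (2, 5), (2, 6), (2, 7), (3, 0), (3, 1), (3, 2), (3, 3), (3, 4), (3, 5), (3, 6), (3, 7), (4, 0), (4, 1), (4, 2), (4, 3), (4, 4), (4, 5), (4, 6), (4, 7), (5, 0), (5, 1), (5, 2), (5, 3), (5, 4), (5, 5), (5, 6), (5, 7), (6, 0), (6, 1), (6, 2), (6, 3), (6, 4), (6, 5), (6, 6), (6, 7), (7, 0), (7, 1), (7, 2), (7, 3), (7, 4), (7, 5), (7, 6), (7, 7)]

Answer: OOOOOOOO
OOOOOOOO
OOOOOOOO
OOOOOOOO
OOOOOOOO
OOOOOOOO
OOOOOOOO
OOOOOOOO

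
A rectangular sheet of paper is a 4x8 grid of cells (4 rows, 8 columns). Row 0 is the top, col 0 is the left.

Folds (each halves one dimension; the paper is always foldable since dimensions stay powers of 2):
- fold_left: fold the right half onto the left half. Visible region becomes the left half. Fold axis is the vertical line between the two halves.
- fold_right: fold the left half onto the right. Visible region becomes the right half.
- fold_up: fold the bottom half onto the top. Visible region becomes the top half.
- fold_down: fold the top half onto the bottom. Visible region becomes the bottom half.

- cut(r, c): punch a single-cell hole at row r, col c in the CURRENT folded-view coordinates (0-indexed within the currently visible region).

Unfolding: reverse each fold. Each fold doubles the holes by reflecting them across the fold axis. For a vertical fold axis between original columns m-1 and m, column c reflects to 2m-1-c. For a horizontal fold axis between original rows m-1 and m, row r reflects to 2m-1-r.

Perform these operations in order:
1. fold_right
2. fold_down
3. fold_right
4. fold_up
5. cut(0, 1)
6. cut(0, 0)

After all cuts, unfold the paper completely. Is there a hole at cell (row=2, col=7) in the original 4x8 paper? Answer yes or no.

Answer: yes

Derivation:
Op 1 fold_right: fold axis v@4; visible region now rows[0,4) x cols[4,8) = 4x4
Op 2 fold_down: fold axis h@2; visible region now rows[2,4) x cols[4,8) = 2x4
Op 3 fold_right: fold axis v@6; visible region now rows[2,4) x cols[6,8) = 2x2
Op 4 fold_up: fold axis h@3; visible region now rows[2,3) x cols[6,8) = 1x2
Op 5 cut(0, 1): punch at orig (2,7); cuts so far [(2, 7)]; region rows[2,3) x cols[6,8) = 1x2
Op 6 cut(0, 0): punch at orig (2,6); cuts so far [(2, 6), (2, 7)]; region rows[2,3) x cols[6,8) = 1x2
Unfold 1 (reflect across h@3): 4 holes -> [(2, 6), (2, 7), (3, 6), (3, 7)]
Unfold 2 (reflect across v@6): 8 holes -> [(2, 4), (2, 5), (2, 6), (2, 7), (3, 4), (3, 5), (3, 6), (3, 7)]
Unfold 3 (reflect across h@2): 16 holes -> [(0, 4), (0, 5), (0, 6), (0, 7), (1, 4), (1, 5), (1, 6), (1, 7), (2, 4), (2, 5), (2, 6), (2, 7), (3, 4), (3, 5), (3, 6), (3, 7)]
Unfold 4 (reflect across v@4): 32 holes -> [(0, 0), (0, 1), (0, 2), (0, 3), (0, 4), (0, 5), (0, 6), (0, 7), (1, 0), (1, 1), (1, 2), (1, 3), (1, 4), (1, 5), (1, 6), (1, 7), (2, 0), (2, 1), (2, 2), (2, 3), (2, 4), (2, 5), (2, 6), (2, 7), (3, 0), (3, 1), (3, 2), (3, 3), (3, 4), (3, 5), (3, 6), (3, 7)]
Holes: [(0, 0), (0, 1), (0, 2), (0, 3), (0, 4), (0, 5), (0, 6), (0, 7), (1, 0), (1, 1), (1, 2), (1, 3), (1, 4), (1, 5), (1, 6), (1, 7), (2, 0), (2, 1), (2, 2), (2, 3), (2, 4), (2, 5), (2, 6), (2, 7), (3, 0), (3, 1), (3, 2), (3, 3), (3, 4), (3, 5), (3, 6), (3, 7)]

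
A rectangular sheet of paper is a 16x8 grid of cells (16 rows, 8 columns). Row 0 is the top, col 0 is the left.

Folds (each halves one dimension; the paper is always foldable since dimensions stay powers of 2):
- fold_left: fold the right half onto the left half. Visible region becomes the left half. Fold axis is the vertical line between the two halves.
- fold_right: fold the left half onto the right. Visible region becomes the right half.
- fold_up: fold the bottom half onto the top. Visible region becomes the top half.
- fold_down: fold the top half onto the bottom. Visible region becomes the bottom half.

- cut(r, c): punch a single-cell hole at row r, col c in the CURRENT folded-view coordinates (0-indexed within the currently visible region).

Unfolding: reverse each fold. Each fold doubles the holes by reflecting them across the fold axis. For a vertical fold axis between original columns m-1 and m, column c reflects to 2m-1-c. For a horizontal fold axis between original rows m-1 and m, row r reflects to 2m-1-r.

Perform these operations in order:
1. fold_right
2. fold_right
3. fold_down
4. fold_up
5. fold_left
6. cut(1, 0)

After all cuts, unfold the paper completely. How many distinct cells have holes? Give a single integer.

Op 1 fold_right: fold axis v@4; visible region now rows[0,16) x cols[4,8) = 16x4
Op 2 fold_right: fold axis v@6; visible region now rows[0,16) x cols[6,8) = 16x2
Op 3 fold_down: fold axis h@8; visible region now rows[8,16) x cols[6,8) = 8x2
Op 4 fold_up: fold axis h@12; visible region now rows[8,12) x cols[6,8) = 4x2
Op 5 fold_left: fold axis v@7; visible region now rows[8,12) x cols[6,7) = 4x1
Op 6 cut(1, 0): punch at orig (9,6); cuts so far [(9, 6)]; region rows[8,12) x cols[6,7) = 4x1
Unfold 1 (reflect across v@7): 2 holes -> [(9, 6), (9, 7)]
Unfold 2 (reflect across h@12): 4 holes -> [(9, 6), (9, 7), (14, 6), (14, 7)]
Unfold 3 (reflect across h@8): 8 holes -> [(1, 6), (1, 7), (6, 6), (6, 7), (9, 6), (9, 7), (14, 6), (14, 7)]
Unfold 4 (reflect across v@6): 16 holes -> [(1, 4), (1, 5), (1, 6), (1, 7), (6, 4), (6, 5), (6, 6), (6, 7), (9, 4), (9, 5), (9, 6), (9, 7), (14, 4), (14, 5), (14, 6), (14, 7)]
Unfold 5 (reflect across v@4): 32 holes -> [(1, 0), (1, 1), (1, 2), (1, 3), (1, 4), (1, 5), (1, 6), (1, 7), (6, 0), (6, 1), (6, 2), (6, 3), (6, 4), (6, 5), (6, 6), (6, 7), (9, 0), (9, 1), (9, 2), (9, 3), (9, 4), (9, 5), (9, 6), (9, 7), (14, 0), (14, 1), (14, 2), (14, 3), (14, 4), (14, 5), (14, 6), (14, 7)]

Answer: 32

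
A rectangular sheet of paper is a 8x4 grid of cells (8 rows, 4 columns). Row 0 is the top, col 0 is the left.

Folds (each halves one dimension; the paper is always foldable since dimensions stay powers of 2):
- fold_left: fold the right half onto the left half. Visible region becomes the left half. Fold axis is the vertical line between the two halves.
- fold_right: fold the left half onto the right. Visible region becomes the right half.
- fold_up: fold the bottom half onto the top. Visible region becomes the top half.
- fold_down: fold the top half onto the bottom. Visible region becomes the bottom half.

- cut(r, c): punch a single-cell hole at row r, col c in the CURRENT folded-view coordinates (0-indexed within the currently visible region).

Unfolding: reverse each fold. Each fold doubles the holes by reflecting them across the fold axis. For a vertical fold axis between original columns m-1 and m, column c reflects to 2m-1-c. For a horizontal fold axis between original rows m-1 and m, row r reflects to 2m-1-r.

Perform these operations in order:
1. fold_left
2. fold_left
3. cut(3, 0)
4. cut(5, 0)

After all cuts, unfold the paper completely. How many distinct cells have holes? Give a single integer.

Answer: 8

Derivation:
Op 1 fold_left: fold axis v@2; visible region now rows[0,8) x cols[0,2) = 8x2
Op 2 fold_left: fold axis v@1; visible region now rows[0,8) x cols[0,1) = 8x1
Op 3 cut(3, 0): punch at orig (3,0); cuts so far [(3, 0)]; region rows[0,8) x cols[0,1) = 8x1
Op 4 cut(5, 0): punch at orig (5,0); cuts so far [(3, 0), (5, 0)]; region rows[0,8) x cols[0,1) = 8x1
Unfold 1 (reflect across v@1): 4 holes -> [(3, 0), (3, 1), (5, 0), (5, 1)]
Unfold 2 (reflect across v@2): 8 holes -> [(3, 0), (3, 1), (3, 2), (3, 3), (5, 0), (5, 1), (5, 2), (5, 3)]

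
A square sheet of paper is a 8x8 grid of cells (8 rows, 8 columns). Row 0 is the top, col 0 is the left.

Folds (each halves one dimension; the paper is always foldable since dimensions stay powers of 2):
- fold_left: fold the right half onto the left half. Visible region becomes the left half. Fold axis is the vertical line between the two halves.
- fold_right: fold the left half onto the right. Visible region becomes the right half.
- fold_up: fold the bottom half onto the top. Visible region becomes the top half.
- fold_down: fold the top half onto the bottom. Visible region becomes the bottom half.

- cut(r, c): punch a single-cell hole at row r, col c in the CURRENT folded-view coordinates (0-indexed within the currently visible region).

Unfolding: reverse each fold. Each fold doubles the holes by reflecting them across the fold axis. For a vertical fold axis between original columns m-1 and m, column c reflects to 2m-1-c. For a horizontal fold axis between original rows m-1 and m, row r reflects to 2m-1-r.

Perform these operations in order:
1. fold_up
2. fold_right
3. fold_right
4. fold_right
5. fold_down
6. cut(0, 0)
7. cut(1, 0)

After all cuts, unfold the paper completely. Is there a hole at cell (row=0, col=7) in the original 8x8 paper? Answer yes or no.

Op 1 fold_up: fold axis h@4; visible region now rows[0,4) x cols[0,8) = 4x8
Op 2 fold_right: fold axis v@4; visible region now rows[0,4) x cols[4,8) = 4x4
Op 3 fold_right: fold axis v@6; visible region now rows[0,4) x cols[6,8) = 4x2
Op 4 fold_right: fold axis v@7; visible region now rows[0,4) x cols[7,8) = 4x1
Op 5 fold_down: fold axis h@2; visible region now rows[2,4) x cols[7,8) = 2x1
Op 6 cut(0, 0): punch at orig (2,7); cuts so far [(2, 7)]; region rows[2,4) x cols[7,8) = 2x1
Op 7 cut(1, 0): punch at orig (3,7); cuts so far [(2, 7), (3, 7)]; region rows[2,4) x cols[7,8) = 2x1
Unfold 1 (reflect across h@2): 4 holes -> [(0, 7), (1, 7), (2, 7), (3, 7)]
Unfold 2 (reflect across v@7): 8 holes -> [(0, 6), (0, 7), (1, 6), (1, 7), (2, 6), (2, 7), (3, 6), (3, 7)]
Unfold 3 (reflect across v@6): 16 holes -> [(0, 4), (0, 5), (0, 6), (0, 7), (1, 4), (1, 5), (1, 6), (1, 7), (2, 4), (2, 5), (2, 6), (2, 7), (3, 4), (3, 5), (3, 6), (3, 7)]
Unfold 4 (reflect across v@4): 32 holes -> [(0, 0), (0, 1), (0, 2), (0, 3), (0, 4), (0, 5), (0, 6), (0, 7), (1, 0), (1, 1), (1, 2), (1, 3), (1, 4), (1, 5), (1, 6), (1, 7), (2, 0), (2, 1), (2, 2), (2, 3), (2, 4), (2, 5), (2, 6), (2, 7), (3, 0), (3, 1), (3, 2), (3, 3), (3, 4), (3, 5), (3, 6), (3, 7)]
Unfold 5 (reflect across h@4): 64 holes -> [(0, 0), (0, 1), (0, 2), (0, 3), (0, 4), (0, 5), (0, 6), (0, 7), (1, 0), (1, 1), (1, 2), (1, 3), (1, 4), (1, 5), (1, 6), (1, 7), (2, 0), (2, 1), (2, 2), (2, 3), (2, 4), (2, 5), (2, 6), (2, 7), (3, 0), (3, 1), (3, 2), (3, 3), (3, 4), (3, 5), (3, 6), (3, 7), (4, 0), (4, 1), (4, 2), (4, 3), (4, 4), (4, 5), (4, 6), (4, 7), (5, 0), (5, 1), (5, 2), (5, 3), (5, 4), (5, 5), (5, 6), (5, 7), (6, 0), (6, 1), (6, 2), (6, 3), (6, 4), (6, 5), (6, 6), (6, 7), (7, 0), (7, 1), (7, 2), (7, 3), (7, 4), (7, 5), (7, 6), (7, 7)]
Holes: [(0, 0), (0, 1), (0, 2), (0, 3), (0, 4), (0, 5), (0, 6), (0, 7), (1, 0), (1, 1), (1, 2), (1, 3), (1, 4), (1, 5), (1, 6), (1, 7), (2, 0), (2, 1), (2, 2), (2, 3), (2, 4), (2, 5), (2, 6), (2, 7), (3, 0), (3, 1), (3, 2), (3, 3), (3, 4), (3, 5), (3, 6), (3, 7), (4, 0), (4, 1), (4, 2), (4, 3), (4, 4), (4, 5), (4, 6), (4, 7), (5, 0), (5, 1), (5, 2), (5, 3), (5, 4), (5, 5), (5, 6), (5, 7), (6, 0), (6, 1), (6, 2), (6, 3), (6, 4), (6, 5), (6, 6), (6, 7), (7, 0), (7, 1), (7, 2), (7, 3), (7, 4), (7, 5), (7, 6), (7, 7)]

Answer: yes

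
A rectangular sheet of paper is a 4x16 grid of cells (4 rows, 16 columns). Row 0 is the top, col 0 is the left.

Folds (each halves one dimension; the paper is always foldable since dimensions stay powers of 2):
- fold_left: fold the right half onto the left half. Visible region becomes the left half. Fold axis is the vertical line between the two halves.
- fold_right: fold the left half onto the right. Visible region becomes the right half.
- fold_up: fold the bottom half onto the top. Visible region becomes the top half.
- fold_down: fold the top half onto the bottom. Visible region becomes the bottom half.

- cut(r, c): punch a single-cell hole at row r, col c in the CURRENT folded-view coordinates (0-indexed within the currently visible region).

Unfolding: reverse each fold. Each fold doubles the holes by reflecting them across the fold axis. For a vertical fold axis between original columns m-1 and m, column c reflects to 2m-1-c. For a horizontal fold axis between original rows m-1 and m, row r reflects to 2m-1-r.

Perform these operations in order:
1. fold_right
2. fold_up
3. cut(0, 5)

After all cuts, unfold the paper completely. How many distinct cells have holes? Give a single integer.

Answer: 4

Derivation:
Op 1 fold_right: fold axis v@8; visible region now rows[0,4) x cols[8,16) = 4x8
Op 2 fold_up: fold axis h@2; visible region now rows[0,2) x cols[8,16) = 2x8
Op 3 cut(0, 5): punch at orig (0,13); cuts so far [(0, 13)]; region rows[0,2) x cols[8,16) = 2x8
Unfold 1 (reflect across h@2): 2 holes -> [(0, 13), (3, 13)]
Unfold 2 (reflect across v@8): 4 holes -> [(0, 2), (0, 13), (3, 2), (3, 13)]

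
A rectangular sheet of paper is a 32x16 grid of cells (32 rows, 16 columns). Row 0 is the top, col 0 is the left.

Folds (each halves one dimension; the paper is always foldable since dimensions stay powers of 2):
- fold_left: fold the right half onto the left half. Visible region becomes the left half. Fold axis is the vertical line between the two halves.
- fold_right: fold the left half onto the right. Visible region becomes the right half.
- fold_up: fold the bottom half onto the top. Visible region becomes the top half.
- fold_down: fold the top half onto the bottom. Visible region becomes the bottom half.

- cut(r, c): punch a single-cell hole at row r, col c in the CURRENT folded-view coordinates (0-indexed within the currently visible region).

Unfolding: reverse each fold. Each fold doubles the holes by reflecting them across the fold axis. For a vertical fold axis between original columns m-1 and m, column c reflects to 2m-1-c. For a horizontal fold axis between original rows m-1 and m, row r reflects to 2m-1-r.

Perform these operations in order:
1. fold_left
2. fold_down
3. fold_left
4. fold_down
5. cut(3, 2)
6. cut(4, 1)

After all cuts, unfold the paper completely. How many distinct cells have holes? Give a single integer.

Answer: 32

Derivation:
Op 1 fold_left: fold axis v@8; visible region now rows[0,32) x cols[0,8) = 32x8
Op 2 fold_down: fold axis h@16; visible region now rows[16,32) x cols[0,8) = 16x8
Op 3 fold_left: fold axis v@4; visible region now rows[16,32) x cols[0,4) = 16x4
Op 4 fold_down: fold axis h@24; visible region now rows[24,32) x cols[0,4) = 8x4
Op 5 cut(3, 2): punch at orig (27,2); cuts so far [(27, 2)]; region rows[24,32) x cols[0,4) = 8x4
Op 6 cut(4, 1): punch at orig (28,1); cuts so far [(27, 2), (28, 1)]; region rows[24,32) x cols[0,4) = 8x4
Unfold 1 (reflect across h@24): 4 holes -> [(19, 1), (20, 2), (27, 2), (28, 1)]
Unfold 2 (reflect across v@4): 8 holes -> [(19, 1), (19, 6), (20, 2), (20, 5), (27, 2), (27, 5), (28, 1), (28, 6)]
Unfold 3 (reflect across h@16): 16 holes -> [(3, 1), (3, 6), (4, 2), (4, 5), (11, 2), (11, 5), (12, 1), (12, 6), (19, 1), (19, 6), (20, 2), (20, 5), (27, 2), (27, 5), (28, 1), (28, 6)]
Unfold 4 (reflect across v@8): 32 holes -> [(3, 1), (3, 6), (3, 9), (3, 14), (4, 2), (4, 5), (4, 10), (4, 13), (11, 2), (11, 5), (11, 10), (11, 13), (12, 1), (12, 6), (12, 9), (12, 14), (19, 1), (19, 6), (19, 9), (19, 14), (20, 2), (20, 5), (20, 10), (20, 13), (27, 2), (27, 5), (27, 10), (27, 13), (28, 1), (28, 6), (28, 9), (28, 14)]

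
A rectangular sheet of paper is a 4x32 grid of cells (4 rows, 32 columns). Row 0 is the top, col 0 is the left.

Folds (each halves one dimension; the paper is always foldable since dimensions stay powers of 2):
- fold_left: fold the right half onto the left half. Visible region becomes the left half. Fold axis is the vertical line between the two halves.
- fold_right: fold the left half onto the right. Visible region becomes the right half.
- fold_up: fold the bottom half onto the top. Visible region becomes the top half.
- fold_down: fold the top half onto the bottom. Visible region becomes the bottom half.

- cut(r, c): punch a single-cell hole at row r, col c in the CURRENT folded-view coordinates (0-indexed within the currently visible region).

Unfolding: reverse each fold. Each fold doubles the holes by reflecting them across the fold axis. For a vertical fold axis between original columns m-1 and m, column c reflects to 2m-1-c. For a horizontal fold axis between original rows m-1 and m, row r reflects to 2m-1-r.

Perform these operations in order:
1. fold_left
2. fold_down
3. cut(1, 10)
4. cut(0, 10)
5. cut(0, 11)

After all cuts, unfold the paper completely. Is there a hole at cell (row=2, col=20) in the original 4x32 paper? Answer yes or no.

Op 1 fold_left: fold axis v@16; visible region now rows[0,4) x cols[0,16) = 4x16
Op 2 fold_down: fold axis h@2; visible region now rows[2,4) x cols[0,16) = 2x16
Op 3 cut(1, 10): punch at orig (3,10); cuts so far [(3, 10)]; region rows[2,4) x cols[0,16) = 2x16
Op 4 cut(0, 10): punch at orig (2,10); cuts so far [(2, 10), (3, 10)]; region rows[2,4) x cols[0,16) = 2x16
Op 5 cut(0, 11): punch at orig (2,11); cuts so far [(2, 10), (2, 11), (3, 10)]; region rows[2,4) x cols[0,16) = 2x16
Unfold 1 (reflect across h@2): 6 holes -> [(0, 10), (1, 10), (1, 11), (2, 10), (2, 11), (3, 10)]
Unfold 2 (reflect across v@16): 12 holes -> [(0, 10), (0, 21), (1, 10), (1, 11), (1, 20), (1, 21), (2, 10), (2, 11), (2, 20), (2, 21), (3, 10), (3, 21)]
Holes: [(0, 10), (0, 21), (1, 10), (1, 11), (1, 20), (1, 21), (2, 10), (2, 11), (2, 20), (2, 21), (3, 10), (3, 21)]

Answer: yes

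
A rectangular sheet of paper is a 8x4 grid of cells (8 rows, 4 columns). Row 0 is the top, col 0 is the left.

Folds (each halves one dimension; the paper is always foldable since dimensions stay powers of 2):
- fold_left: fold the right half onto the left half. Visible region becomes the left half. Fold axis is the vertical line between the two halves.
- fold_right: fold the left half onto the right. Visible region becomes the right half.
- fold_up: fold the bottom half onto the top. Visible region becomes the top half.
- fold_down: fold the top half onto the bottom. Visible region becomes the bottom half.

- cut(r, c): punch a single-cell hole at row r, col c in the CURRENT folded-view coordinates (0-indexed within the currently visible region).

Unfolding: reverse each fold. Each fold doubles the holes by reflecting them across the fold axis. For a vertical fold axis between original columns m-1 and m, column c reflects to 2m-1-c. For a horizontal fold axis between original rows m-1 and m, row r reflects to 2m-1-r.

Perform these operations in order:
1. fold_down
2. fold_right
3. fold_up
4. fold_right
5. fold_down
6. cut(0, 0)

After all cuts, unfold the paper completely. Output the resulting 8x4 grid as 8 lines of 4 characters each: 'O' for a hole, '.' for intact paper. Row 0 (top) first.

Answer: OOOO
OOOO
OOOO
OOOO
OOOO
OOOO
OOOO
OOOO

Derivation:
Op 1 fold_down: fold axis h@4; visible region now rows[4,8) x cols[0,4) = 4x4
Op 2 fold_right: fold axis v@2; visible region now rows[4,8) x cols[2,4) = 4x2
Op 3 fold_up: fold axis h@6; visible region now rows[4,6) x cols[2,4) = 2x2
Op 4 fold_right: fold axis v@3; visible region now rows[4,6) x cols[3,4) = 2x1
Op 5 fold_down: fold axis h@5; visible region now rows[5,6) x cols[3,4) = 1x1
Op 6 cut(0, 0): punch at orig (5,3); cuts so far [(5, 3)]; region rows[5,6) x cols[3,4) = 1x1
Unfold 1 (reflect across h@5): 2 holes -> [(4, 3), (5, 3)]
Unfold 2 (reflect across v@3): 4 holes -> [(4, 2), (4, 3), (5, 2), (5, 3)]
Unfold 3 (reflect across h@6): 8 holes -> [(4, 2), (4, 3), (5, 2), (5, 3), (6, 2), (6, 3), (7, 2), (7, 3)]
Unfold 4 (reflect across v@2): 16 holes -> [(4, 0), (4, 1), (4, 2), (4, 3), (5, 0), (5, 1), (5, 2), (5, 3), (6, 0), (6, 1), (6, 2), (6, 3), (7, 0), (7, 1), (7, 2), (7, 3)]
Unfold 5 (reflect across h@4): 32 holes -> [(0, 0), (0, 1), (0, 2), (0, 3), (1, 0), (1, 1), (1, 2), (1, 3), (2, 0), (2, 1), (2, 2), (2, 3), (3, 0), (3, 1), (3, 2), (3, 3), (4, 0), (4, 1), (4, 2), (4, 3), (5, 0), (5, 1), (5, 2), (5, 3), (6, 0), (6, 1), (6, 2), (6, 3), (7, 0), (7, 1), (7, 2), (7, 3)]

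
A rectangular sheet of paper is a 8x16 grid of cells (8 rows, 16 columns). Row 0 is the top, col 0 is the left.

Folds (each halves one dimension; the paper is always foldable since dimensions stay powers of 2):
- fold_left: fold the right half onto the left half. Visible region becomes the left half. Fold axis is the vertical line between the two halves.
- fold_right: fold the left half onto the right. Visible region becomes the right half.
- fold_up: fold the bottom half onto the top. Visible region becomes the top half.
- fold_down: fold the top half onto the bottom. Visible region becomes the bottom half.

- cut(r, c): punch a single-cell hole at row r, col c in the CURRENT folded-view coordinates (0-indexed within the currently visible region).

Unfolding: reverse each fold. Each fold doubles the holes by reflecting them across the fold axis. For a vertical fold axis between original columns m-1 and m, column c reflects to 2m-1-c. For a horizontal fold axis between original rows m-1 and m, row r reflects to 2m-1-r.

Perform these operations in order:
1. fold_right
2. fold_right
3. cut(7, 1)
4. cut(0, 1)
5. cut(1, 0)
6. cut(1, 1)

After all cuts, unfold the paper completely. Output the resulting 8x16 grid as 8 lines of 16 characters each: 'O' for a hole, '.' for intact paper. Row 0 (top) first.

Op 1 fold_right: fold axis v@8; visible region now rows[0,8) x cols[8,16) = 8x8
Op 2 fold_right: fold axis v@12; visible region now rows[0,8) x cols[12,16) = 8x4
Op 3 cut(7, 1): punch at orig (7,13); cuts so far [(7, 13)]; region rows[0,8) x cols[12,16) = 8x4
Op 4 cut(0, 1): punch at orig (0,13); cuts so far [(0, 13), (7, 13)]; region rows[0,8) x cols[12,16) = 8x4
Op 5 cut(1, 0): punch at orig (1,12); cuts so far [(0, 13), (1, 12), (7, 13)]; region rows[0,8) x cols[12,16) = 8x4
Op 6 cut(1, 1): punch at orig (1,13); cuts so far [(0, 13), (1, 12), (1, 13), (7, 13)]; region rows[0,8) x cols[12,16) = 8x4
Unfold 1 (reflect across v@12): 8 holes -> [(0, 10), (0, 13), (1, 10), (1, 11), (1, 12), (1, 13), (7, 10), (7, 13)]
Unfold 2 (reflect across v@8): 16 holes -> [(0, 2), (0, 5), (0, 10), (0, 13), (1, 2), (1, 3), (1, 4), (1, 5), (1, 10), (1, 11), (1, 12), (1, 13), (7, 2), (7, 5), (7, 10), (7, 13)]

Answer: ..O..O....O..O..
..OOOO....OOOO..
................
................
................
................
................
..O..O....O..O..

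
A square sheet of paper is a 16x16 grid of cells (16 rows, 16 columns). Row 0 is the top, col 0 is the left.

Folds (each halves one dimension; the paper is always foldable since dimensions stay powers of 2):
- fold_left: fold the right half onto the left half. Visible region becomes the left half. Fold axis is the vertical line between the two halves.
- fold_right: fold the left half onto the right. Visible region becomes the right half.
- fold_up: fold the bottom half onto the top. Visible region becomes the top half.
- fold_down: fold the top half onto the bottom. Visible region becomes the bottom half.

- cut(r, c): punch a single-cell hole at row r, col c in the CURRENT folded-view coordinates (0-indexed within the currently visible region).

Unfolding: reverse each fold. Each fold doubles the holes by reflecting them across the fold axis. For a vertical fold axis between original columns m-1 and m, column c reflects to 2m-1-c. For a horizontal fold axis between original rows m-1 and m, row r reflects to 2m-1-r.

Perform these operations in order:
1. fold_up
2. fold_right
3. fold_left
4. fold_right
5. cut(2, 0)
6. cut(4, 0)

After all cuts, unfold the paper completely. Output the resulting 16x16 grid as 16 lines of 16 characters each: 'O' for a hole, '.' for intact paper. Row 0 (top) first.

Op 1 fold_up: fold axis h@8; visible region now rows[0,8) x cols[0,16) = 8x16
Op 2 fold_right: fold axis v@8; visible region now rows[0,8) x cols[8,16) = 8x8
Op 3 fold_left: fold axis v@12; visible region now rows[0,8) x cols[8,12) = 8x4
Op 4 fold_right: fold axis v@10; visible region now rows[0,8) x cols[10,12) = 8x2
Op 5 cut(2, 0): punch at orig (2,10); cuts so far [(2, 10)]; region rows[0,8) x cols[10,12) = 8x2
Op 6 cut(4, 0): punch at orig (4,10); cuts so far [(2, 10), (4, 10)]; region rows[0,8) x cols[10,12) = 8x2
Unfold 1 (reflect across v@10): 4 holes -> [(2, 9), (2, 10), (4, 9), (4, 10)]
Unfold 2 (reflect across v@12): 8 holes -> [(2, 9), (2, 10), (2, 13), (2, 14), (4, 9), (4, 10), (4, 13), (4, 14)]
Unfold 3 (reflect across v@8): 16 holes -> [(2, 1), (2, 2), (2, 5), (2, 6), (2, 9), (2, 10), (2, 13), (2, 14), (4, 1), (4, 2), (4, 5), (4, 6), (4, 9), (4, 10), (4, 13), (4, 14)]
Unfold 4 (reflect across h@8): 32 holes -> [(2, 1), (2, 2), (2, 5), (2, 6), (2, 9), (2, 10), (2, 13), (2, 14), (4, 1), (4, 2), (4, 5), (4, 6), (4, 9), (4, 10), (4, 13), (4, 14), (11, 1), (11, 2), (11, 5), (11, 6), (11, 9), (11, 10), (11, 13), (11, 14), (13, 1), (13, 2), (13, 5), (13, 6), (13, 9), (13, 10), (13, 13), (13, 14)]

Answer: ................
................
.OO..OO..OO..OO.
................
.OO..OO..OO..OO.
................
................
................
................
................
................
.OO..OO..OO..OO.
................
.OO..OO..OO..OO.
................
................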